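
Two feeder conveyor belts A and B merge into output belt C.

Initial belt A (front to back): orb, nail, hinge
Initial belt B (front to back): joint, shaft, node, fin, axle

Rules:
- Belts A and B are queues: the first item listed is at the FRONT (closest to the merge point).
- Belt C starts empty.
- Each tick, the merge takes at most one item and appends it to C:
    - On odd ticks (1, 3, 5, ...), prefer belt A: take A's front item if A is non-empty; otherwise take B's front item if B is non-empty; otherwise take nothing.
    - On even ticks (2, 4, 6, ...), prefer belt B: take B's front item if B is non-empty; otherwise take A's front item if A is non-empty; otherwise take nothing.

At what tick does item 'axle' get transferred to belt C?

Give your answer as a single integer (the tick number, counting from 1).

Answer: 8

Derivation:
Tick 1: prefer A, take orb from A; A=[nail,hinge] B=[joint,shaft,node,fin,axle] C=[orb]
Tick 2: prefer B, take joint from B; A=[nail,hinge] B=[shaft,node,fin,axle] C=[orb,joint]
Tick 3: prefer A, take nail from A; A=[hinge] B=[shaft,node,fin,axle] C=[orb,joint,nail]
Tick 4: prefer B, take shaft from B; A=[hinge] B=[node,fin,axle] C=[orb,joint,nail,shaft]
Tick 5: prefer A, take hinge from A; A=[-] B=[node,fin,axle] C=[orb,joint,nail,shaft,hinge]
Tick 6: prefer B, take node from B; A=[-] B=[fin,axle] C=[orb,joint,nail,shaft,hinge,node]
Tick 7: prefer A, take fin from B; A=[-] B=[axle] C=[orb,joint,nail,shaft,hinge,node,fin]
Tick 8: prefer B, take axle from B; A=[-] B=[-] C=[orb,joint,nail,shaft,hinge,node,fin,axle]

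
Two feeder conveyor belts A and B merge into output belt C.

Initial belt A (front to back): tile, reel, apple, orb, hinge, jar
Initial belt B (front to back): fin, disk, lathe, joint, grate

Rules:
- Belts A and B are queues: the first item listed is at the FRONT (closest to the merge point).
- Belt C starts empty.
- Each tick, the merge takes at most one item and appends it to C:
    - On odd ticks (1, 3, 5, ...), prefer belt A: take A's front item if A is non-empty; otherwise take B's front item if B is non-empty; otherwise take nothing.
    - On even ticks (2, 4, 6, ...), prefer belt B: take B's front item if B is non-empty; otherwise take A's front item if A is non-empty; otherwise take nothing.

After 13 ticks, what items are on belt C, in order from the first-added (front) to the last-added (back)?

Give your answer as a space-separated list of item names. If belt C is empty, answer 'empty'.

Answer: tile fin reel disk apple lathe orb joint hinge grate jar

Derivation:
Tick 1: prefer A, take tile from A; A=[reel,apple,orb,hinge,jar] B=[fin,disk,lathe,joint,grate] C=[tile]
Tick 2: prefer B, take fin from B; A=[reel,apple,orb,hinge,jar] B=[disk,lathe,joint,grate] C=[tile,fin]
Tick 3: prefer A, take reel from A; A=[apple,orb,hinge,jar] B=[disk,lathe,joint,grate] C=[tile,fin,reel]
Tick 4: prefer B, take disk from B; A=[apple,orb,hinge,jar] B=[lathe,joint,grate] C=[tile,fin,reel,disk]
Tick 5: prefer A, take apple from A; A=[orb,hinge,jar] B=[lathe,joint,grate] C=[tile,fin,reel,disk,apple]
Tick 6: prefer B, take lathe from B; A=[orb,hinge,jar] B=[joint,grate] C=[tile,fin,reel,disk,apple,lathe]
Tick 7: prefer A, take orb from A; A=[hinge,jar] B=[joint,grate] C=[tile,fin,reel,disk,apple,lathe,orb]
Tick 8: prefer B, take joint from B; A=[hinge,jar] B=[grate] C=[tile,fin,reel,disk,apple,lathe,orb,joint]
Tick 9: prefer A, take hinge from A; A=[jar] B=[grate] C=[tile,fin,reel,disk,apple,lathe,orb,joint,hinge]
Tick 10: prefer B, take grate from B; A=[jar] B=[-] C=[tile,fin,reel,disk,apple,lathe,orb,joint,hinge,grate]
Tick 11: prefer A, take jar from A; A=[-] B=[-] C=[tile,fin,reel,disk,apple,lathe,orb,joint,hinge,grate,jar]
Tick 12: prefer B, both empty, nothing taken; A=[-] B=[-] C=[tile,fin,reel,disk,apple,lathe,orb,joint,hinge,grate,jar]
Tick 13: prefer A, both empty, nothing taken; A=[-] B=[-] C=[tile,fin,reel,disk,apple,lathe,orb,joint,hinge,grate,jar]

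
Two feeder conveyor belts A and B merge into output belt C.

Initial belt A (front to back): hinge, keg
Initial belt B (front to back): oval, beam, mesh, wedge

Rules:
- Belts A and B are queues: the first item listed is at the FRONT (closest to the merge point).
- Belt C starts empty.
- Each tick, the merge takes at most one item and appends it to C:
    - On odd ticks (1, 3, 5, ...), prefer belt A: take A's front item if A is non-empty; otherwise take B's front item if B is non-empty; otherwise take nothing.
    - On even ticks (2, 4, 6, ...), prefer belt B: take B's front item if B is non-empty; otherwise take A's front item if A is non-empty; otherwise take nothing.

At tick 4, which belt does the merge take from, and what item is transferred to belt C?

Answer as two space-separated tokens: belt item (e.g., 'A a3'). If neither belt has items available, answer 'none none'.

Answer: B beam

Derivation:
Tick 1: prefer A, take hinge from A; A=[keg] B=[oval,beam,mesh,wedge] C=[hinge]
Tick 2: prefer B, take oval from B; A=[keg] B=[beam,mesh,wedge] C=[hinge,oval]
Tick 3: prefer A, take keg from A; A=[-] B=[beam,mesh,wedge] C=[hinge,oval,keg]
Tick 4: prefer B, take beam from B; A=[-] B=[mesh,wedge] C=[hinge,oval,keg,beam]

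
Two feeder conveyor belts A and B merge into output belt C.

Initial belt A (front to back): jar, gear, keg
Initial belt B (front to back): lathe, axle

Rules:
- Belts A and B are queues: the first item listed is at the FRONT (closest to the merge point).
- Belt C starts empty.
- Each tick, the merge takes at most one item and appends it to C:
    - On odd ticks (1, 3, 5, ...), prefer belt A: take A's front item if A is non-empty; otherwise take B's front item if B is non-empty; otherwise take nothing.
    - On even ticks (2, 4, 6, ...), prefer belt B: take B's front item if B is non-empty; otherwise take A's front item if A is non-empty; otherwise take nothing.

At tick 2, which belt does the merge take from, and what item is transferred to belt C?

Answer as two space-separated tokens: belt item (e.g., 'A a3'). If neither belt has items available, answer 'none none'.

Answer: B lathe

Derivation:
Tick 1: prefer A, take jar from A; A=[gear,keg] B=[lathe,axle] C=[jar]
Tick 2: prefer B, take lathe from B; A=[gear,keg] B=[axle] C=[jar,lathe]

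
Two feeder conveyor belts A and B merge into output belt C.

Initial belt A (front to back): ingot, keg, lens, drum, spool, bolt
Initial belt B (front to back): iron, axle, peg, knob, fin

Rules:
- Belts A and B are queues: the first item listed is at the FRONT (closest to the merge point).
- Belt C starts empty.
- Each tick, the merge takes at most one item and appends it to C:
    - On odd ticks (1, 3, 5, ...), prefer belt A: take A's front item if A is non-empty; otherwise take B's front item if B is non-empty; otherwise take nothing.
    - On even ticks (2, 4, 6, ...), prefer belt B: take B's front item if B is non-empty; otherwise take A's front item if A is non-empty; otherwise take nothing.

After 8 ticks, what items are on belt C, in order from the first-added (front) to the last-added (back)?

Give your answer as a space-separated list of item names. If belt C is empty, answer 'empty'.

Tick 1: prefer A, take ingot from A; A=[keg,lens,drum,spool,bolt] B=[iron,axle,peg,knob,fin] C=[ingot]
Tick 2: prefer B, take iron from B; A=[keg,lens,drum,spool,bolt] B=[axle,peg,knob,fin] C=[ingot,iron]
Tick 3: prefer A, take keg from A; A=[lens,drum,spool,bolt] B=[axle,peg,knob,fin] C=[ingot,iron,keg]
Tick 4: prefer B, take axle from B; A=[lens,drum,spool,bolt] B=[peg,knob,fin] C=[ingot,iron,keg,axle]
Tick 5: prefer A, take lens from A; A=[drum,spool,bolt] B=[peg,knob,fin] C=[ingot,iron,keg,axle,lens]
Tick 6: prefer B, take peg from B; A=[drum,spool,bolt] B=[knob,fin] C=[ingot,iron,keg,axle,lens,peg]
Tick 7: prefer A, take drum from A; A=[spool,bolt] B=[knob,fin] C=[ingot,iron,keg,axle,lens,peg,drum]
Tick 8: prefer B, take knob from B; A=[spool,bolt] B=[fin] C=[ingot,iron,keg,axle,lens,peg,drum,knob]

Answer: ingot iron keg axle lens peg drum knob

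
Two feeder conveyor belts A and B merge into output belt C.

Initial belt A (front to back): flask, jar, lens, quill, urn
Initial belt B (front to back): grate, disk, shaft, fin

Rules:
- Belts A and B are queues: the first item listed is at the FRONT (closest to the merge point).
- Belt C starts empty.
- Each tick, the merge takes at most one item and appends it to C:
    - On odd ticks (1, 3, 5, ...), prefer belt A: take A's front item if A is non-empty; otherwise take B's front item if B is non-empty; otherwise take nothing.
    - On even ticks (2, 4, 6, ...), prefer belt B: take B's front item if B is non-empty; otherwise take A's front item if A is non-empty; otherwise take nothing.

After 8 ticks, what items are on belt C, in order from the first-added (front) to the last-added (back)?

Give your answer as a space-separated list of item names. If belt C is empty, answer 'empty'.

Tick 1: prefer A, take flask from A; A=[jar,lens,quill,urn] B=[grate,disk,shaft,fin] C=[flask]
Tick 2: prefer B, take grate from B; A=[jar,lens,quill,urn] B=[disk,shaft,fin] C=[flask,grate]
Tick 3: prefer A, take jar from A; A=[lens,quill,urn] B=[disk,shaft,fin] C=[flask,grate,jar]
Tick 4: prefer B, take disk from B; A=[lens,quill,urn] B=[shaft,fin] C=[flask,grate,jar,disk]
Tick 5: prefer A, take lens from A; A=[quill,urn] B=[shaft,fin] C=[flask,grate,jar,disk,lens]
Tick 6: prefer B, take shaft from B; A=[quill,urn] B=[fin] C=[flask,grate,jar,disk,lens,shaft]
Tick 7: prefer A, take quill from A; A=[urn] B=[fin] C=[flask,grate,jar,disk,lens,shaft,quill]
Tick 8: prefer B, take fin from B; A=[urn] B=[-] C=[flask,grate,jar,disk,lens,shaft,quill,fin]

Answer: flask grate jar disk lens shaft quill fin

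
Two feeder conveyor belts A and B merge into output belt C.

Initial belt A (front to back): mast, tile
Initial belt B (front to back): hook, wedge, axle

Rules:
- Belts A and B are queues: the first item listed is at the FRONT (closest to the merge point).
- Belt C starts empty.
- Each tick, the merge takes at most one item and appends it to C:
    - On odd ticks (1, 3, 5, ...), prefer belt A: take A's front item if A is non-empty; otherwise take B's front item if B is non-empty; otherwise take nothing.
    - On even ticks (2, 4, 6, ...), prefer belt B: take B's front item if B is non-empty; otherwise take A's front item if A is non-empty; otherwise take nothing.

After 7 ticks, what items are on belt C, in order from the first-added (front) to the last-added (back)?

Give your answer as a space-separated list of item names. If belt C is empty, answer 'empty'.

Tick 1: prefer A, take mast from A; A=[tile] B=[hook,wedge,axle] C=[mast]
Tick 2: prefer B, take hook from B; A=[tile] B=[wedge,axle] C=[mast,hook]
Tick 3: prefer A, take tile from A; A=[-] B=[wedge,axle] C=[mast,hook,tile]
Tick 4: prefer B, take wedge from B; A=[-] B=[axle] C=[mast,hook,tile,wedge]
Tick 5: prefer A, take axle from B; A=[-] B=[-] C=[mast,hook,tile,wedge,axle]
Tick 6: prefer B, both empty, nothing taken; A=[-] B=[-] C=[mast,hook,tile,wedge,axle]
Tick 7: prefer A, both empty, nothing taken; A=[-] B=[-] C=[mast,hook,tile,wedge,axle]

Answer: mast hook tile wedge axle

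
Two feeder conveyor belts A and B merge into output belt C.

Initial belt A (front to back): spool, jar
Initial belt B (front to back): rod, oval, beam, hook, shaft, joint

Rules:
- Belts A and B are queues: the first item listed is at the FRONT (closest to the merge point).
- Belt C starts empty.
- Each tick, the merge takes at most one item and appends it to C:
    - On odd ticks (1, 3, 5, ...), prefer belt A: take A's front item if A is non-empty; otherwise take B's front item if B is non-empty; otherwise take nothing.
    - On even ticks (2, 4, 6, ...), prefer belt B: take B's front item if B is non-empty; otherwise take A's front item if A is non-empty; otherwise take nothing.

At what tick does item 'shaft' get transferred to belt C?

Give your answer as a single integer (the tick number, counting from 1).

Tick 1: prefer A, take spool from A; A=[jar] B=[rod,oval,beam,hook,shaft,joint] C=[spool]
Tick 2: prefer B, take rod from B; A=[jar] B=[oval,beam,hook,shaft,joint] C=[spool,rod]
Tick 3: prefer A, take jar from A; A=[-] B=[oval,beam,hook,shaft,joint] C=[spool,rod,jar]
Tick 4: prefer B, take oval from B; A=[-] B=[beam,hook,shaft,joint] C=[spool,rod,jar,oval]
Tick 5: prefer A, take beam from B; A=[-] B=[hook,shaft,joint] C=[spool,rod,jar,oval,beam]
Tick 6: prefer B, take hook from B; A=[-] B=[shaft,joint] C=[spool,rod,jar,oval,beam,hook]
Tick 7: prefer A, take shaft from B; A=[-] B=[joint] C=[spool,rod,jar,oval,beam,hook,shaft]

Answer: 7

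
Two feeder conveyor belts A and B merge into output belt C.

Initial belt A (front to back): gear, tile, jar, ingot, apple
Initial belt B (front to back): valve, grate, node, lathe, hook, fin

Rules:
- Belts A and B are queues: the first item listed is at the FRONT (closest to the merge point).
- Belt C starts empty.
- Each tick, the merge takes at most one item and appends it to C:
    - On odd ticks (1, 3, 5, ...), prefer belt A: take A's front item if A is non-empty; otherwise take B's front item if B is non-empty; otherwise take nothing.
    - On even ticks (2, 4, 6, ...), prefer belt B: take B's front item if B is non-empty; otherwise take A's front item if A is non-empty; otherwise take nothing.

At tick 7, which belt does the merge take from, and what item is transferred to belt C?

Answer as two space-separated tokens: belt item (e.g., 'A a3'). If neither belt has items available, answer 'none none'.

Tick 1: prefer A, take gear from A; A=[tile,jar,ingot,apple] B=[valve,grate,node,lathe,hook,fin] C=[gear]
Tick 2: prefer B, take valve from B; A=[tile,jar,ingot,apple] B=[grate,node,lathe,hook,fin] C=[gear,valve]
Tick 3: prefer A, take tile from A; A=[jar,ingot,apple] B=[grate,node,lathe,hook,fin] C=[gear,valve,tile]
Tick 4: prefer B, take grate from B; A=[jar,ingot,apple] B=[node,lathe,hook,fin] C=[gear,valve,tile,grate]
Tick 5: prefer A, take jar from A; A=[ingot,apple] B=[node,lathe,hook,fin] C=[gear,valve,tile,grate,jar]
Tick 6: prefer B, take node from B; A=[ingot,apple] B=[lathe,hook,fin] C=[gear,valve,tile,grate,jar,node]
Tick 7: prefer A, take ingot from A; A=[apple] B=[lathe,hook,fin] C=[gear,valve,tile,grate,jar,node,ingot]

Answer: A ingot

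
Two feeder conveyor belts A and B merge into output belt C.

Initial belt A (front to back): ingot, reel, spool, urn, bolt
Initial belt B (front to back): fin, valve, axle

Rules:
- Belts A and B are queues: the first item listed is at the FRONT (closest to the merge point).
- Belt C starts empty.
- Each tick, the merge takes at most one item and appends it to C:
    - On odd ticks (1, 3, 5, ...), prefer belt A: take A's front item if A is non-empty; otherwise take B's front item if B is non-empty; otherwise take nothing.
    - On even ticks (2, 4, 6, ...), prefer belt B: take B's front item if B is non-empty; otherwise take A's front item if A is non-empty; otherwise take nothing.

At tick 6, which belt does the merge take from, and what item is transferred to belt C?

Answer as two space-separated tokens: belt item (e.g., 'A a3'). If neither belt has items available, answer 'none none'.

Answer: B axle

Derivation:
Tick 1: prefer A, take ingot from A; A=[reel,spool,urn,bolt] B=[fin,valve,axle] C=[ingot]
Tick 2: prefer B, take fin from B; A=[reel,spool,urn,bolt] B=[valve,axle] C=[ingot,fin]
Tick 3: prefer A, take reel from A; A=[spool,urn,bolt] B=[valve,axle] C=[ingot,fin,reel]
Tick 4: prefer B, take valve from B; A=[spool,urn,bolt] B=[axle] C=[ingot,fin,reel,valve]
Tick 5: prefer A, take spool from A; A=[urn,bolt] B=[axle] C=[ingot,fin,reel,valve,spool]
Tick 6: prefer B, take axle from B; A=[urn,bolt] B=[-] C=[ingot,fin,reel,valve,spool,axle]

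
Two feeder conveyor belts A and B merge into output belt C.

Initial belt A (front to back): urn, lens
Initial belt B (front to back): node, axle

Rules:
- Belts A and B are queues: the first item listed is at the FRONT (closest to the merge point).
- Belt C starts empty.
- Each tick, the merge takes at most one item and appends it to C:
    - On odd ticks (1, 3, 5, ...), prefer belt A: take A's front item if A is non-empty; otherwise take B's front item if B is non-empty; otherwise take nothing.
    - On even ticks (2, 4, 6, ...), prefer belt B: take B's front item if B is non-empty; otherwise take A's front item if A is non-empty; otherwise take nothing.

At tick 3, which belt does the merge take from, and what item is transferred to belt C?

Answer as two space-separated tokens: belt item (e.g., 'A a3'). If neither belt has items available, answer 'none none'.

Answer: A lens

Derivation:
Tick 1: prefer A, take urn from A; A=[lens] B=[node,axle] C=[urn]
Tick 2: prefer B, take node from B; A=[lens] B=[axle] C=[urn,node]
Tick 3: prefer A, take lens from A; A=[-] B=[axle] C=[urn,node,lens]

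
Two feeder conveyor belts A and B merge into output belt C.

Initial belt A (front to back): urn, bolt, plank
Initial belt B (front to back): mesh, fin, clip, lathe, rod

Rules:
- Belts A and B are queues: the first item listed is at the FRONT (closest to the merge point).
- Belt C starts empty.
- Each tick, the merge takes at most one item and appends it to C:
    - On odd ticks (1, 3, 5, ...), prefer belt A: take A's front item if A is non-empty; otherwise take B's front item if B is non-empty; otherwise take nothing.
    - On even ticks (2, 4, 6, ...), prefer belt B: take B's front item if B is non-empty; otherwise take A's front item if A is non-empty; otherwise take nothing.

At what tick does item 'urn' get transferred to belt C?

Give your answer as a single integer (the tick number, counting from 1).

Tick 1: prefer A, take urn from A; A=[bolt,plank] B=[mesh,fin,clip,lathe,rod] C=[urn]

Answer: 1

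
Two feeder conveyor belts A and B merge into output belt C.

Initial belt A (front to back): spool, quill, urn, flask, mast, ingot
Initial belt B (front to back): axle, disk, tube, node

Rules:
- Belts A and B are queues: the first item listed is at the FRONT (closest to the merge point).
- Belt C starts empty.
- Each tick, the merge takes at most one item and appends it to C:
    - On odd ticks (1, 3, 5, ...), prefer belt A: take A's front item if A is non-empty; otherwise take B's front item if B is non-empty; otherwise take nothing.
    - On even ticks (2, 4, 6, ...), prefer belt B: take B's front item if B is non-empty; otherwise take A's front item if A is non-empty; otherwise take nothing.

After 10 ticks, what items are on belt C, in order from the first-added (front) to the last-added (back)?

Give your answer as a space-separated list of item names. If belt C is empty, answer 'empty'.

Answer: spool axle quill disk urn tube flask node mast ingot

Derivation:
Tick 1: prefer A, take spool from A; A=[quill,urn,flask,mast,ingot] B=[axle,disk,tube,node] C=[spool]
Tick 2: prefer B, take axle from B; A=[quill,urn,flask,mast,ingot] B=[disk,tube,node] C=[spool,axle]
Tick 3: prefer A, take quill from A; A=[urn,flask,mast,ingot] B=[disk,tube,node] C=[spool,axle,quill]
Tick 4: prefer B, take disk from B; A=[urn,flask,mast,ingot] B=[tube,node] C=[spool,axle,quill,disk]
Tick 5: prefer A, take urn from A; A=[flask,mast,ingot] B=[tube,node] C=[spool,axle,quill,disk,urn]
Tick 6: prefer B, take tube from B; A=[flask,mast,ingot] B=[node] C=[spool,axle,quill,disk,urn,tube]
Tick 7: prefer A, take flask from A; A=[mast,ingot] B=[node] C=[spool,axle,quill,disk,urn,tube,flask]
Tick 8: prefer B, take node from B; A=[mast,ingot] B=[-] C=[spool,axle,quill,disk,urn,tube,flask,node]
Tick 9: prefer A, take mast from A; A=[ingot] B=[-] C=[spool,axle,quill,disk,urn,tube,flask,node,mast]
Tick 10: prefer B, take ingot from A; A=[-] B=[-] C=[spool,axle,quill,disk,urn,tube,flask,node,mast,ingot]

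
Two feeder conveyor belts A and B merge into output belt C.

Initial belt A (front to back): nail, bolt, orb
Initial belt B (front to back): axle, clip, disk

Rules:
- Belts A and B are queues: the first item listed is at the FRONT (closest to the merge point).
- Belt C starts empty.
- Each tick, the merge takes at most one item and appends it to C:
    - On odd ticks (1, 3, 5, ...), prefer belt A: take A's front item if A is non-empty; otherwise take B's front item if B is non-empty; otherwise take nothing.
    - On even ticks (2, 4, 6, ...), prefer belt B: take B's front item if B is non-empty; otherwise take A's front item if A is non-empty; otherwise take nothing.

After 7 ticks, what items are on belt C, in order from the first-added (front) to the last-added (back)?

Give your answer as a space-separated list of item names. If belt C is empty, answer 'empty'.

Tick 1: prefer A, take nail from A; A=[bolt,orb] B=[axle,clip,disk] C=[nail]
Tick 2: prefer B, take axle from B; A=[bolt,orb] B=[clip,disk] C=[nail,axle]
Tick 3: prefer A, take bolt from A; A=[orb] B=[clip,disk] C=[nail,axle,bolt]
Tick 4: prefer B, take clip from B; A=[orb] B=[disk] C=[nail,axle,bolt,clip]
Tick 5: prefer A, take orb from A; A=[-] B=[disk] C=[nail,axle,bolt,clip,orb]
Tick 6: prefer B, take disk from B; A=[-] B=[-] C=[nail,axle,bolt,clip,orb,disk]
Tick 7: prefer A, both empty, nothing taken; A=[-] B=[-] C=[nail,axle,bolt,clip,orb,disk]

Answer: nail axle bolt clip orb disk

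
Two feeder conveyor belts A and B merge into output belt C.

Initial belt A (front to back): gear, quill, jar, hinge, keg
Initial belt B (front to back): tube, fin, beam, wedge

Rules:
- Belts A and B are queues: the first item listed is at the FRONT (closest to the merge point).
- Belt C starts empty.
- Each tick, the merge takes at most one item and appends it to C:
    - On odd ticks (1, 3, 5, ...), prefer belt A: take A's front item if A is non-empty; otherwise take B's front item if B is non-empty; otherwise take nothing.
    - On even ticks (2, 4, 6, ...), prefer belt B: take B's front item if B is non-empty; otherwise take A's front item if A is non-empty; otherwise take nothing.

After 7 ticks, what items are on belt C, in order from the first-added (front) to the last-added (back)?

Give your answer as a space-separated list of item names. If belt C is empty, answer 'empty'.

Tick 1: prefer A, take gear from A; A=[quill,jar,hinge,keg] B=[tube,fin,beam,wedge] C=[gear]
Tick 2: prefer B, take tube from B; A=[quill,jar,hinge,keg] B=[fin,beam,wedge] C=[gear,tube]
Tick 3: prefer A, take quill from A; A=[jar,hinge,keg] B=[fin,beam,wedge] C=[gear,tube,quill]
Tick 4: prefer B, take fin from B; A=[jar,hinge,keg] B=[beam,wedge] C=[gear,tube,quill,fin]
Tick 5: prefer A, take jar from A; A=[hinge,keg] B=[beam,wedge] C=[gear,tube,quill,fin,jar]
Tick 6: prefer B, take beam from B; A=[hinge,keg] B=[wedge] C=[gear,tube,quill,fin,jar,beam]
Tick 7: prefer A, take hinge from A; A=[keg] B=[wedge] C=[gear,tube,quill,fin,jar,beam,hinge]

Answer: gear tube quill fin jar beam hinge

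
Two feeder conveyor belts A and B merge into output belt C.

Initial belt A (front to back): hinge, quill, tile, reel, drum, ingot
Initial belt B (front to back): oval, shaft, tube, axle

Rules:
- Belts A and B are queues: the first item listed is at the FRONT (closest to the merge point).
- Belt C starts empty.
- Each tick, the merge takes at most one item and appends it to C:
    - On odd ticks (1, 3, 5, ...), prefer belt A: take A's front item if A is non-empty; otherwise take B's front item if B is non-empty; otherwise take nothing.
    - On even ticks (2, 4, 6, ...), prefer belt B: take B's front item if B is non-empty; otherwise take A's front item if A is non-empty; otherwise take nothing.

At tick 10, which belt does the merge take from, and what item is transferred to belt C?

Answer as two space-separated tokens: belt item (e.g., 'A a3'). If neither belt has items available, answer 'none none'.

Tick 1: prefer A, take hinge from A; A=[quill,tile,reel,drum,ingot] B=[oval,shaft,tube,axle] C=[hinge]
Tick 2: prefer B, take oval from B; A=[quill,tile,reel,drum,ingot] B=[shaft,tube,axle] C=[hinge,oval]
Tick 3: prefer A, take quill from A; A=[tile,reel,drum,ingot] B=[shaft,tube,axle] C=[hinge,oval,quill]
Tick 4: prefer B, take shaft from B; A=[tile,reel,drum,ingot] B=[tube,axle] C=[hinge,oval,quill,shaft]
Tick 5: prefer A, take tile from A; A=[reel,drum,ingot] B=[tube,axle] C=[hinge,oval,quill,shaft,tile]
Tick 6: prefer B, take tube from B; A=[reel,drum,ingot] B=[axle] C=[hinge,oval,quill,shaft,tile,tube]
Tick 7: prefer A, take reel from A; A=[drum,ingot] B=[axle] C=[hinge,oval,quill,shaft,tile,tube,reel]
Tick 8: prefer B, take axle from B; A=[drum,ingot] B=[-] C=[hinge,oval,quill,shaft,tile,tube,reel,axle]
Tick 9: prefer A, take drum from A; A=[ingot] B=[-] C=[hinge,oval,quill,shaft,tile,tube,reel,axle,drum]
Tick 10: prefer B, take ingot from A; A=[-] B=[-] C=[hinge,oval,quill,shaft,tile,tube,reel,axle,drum,ingot]

Answer: A ingot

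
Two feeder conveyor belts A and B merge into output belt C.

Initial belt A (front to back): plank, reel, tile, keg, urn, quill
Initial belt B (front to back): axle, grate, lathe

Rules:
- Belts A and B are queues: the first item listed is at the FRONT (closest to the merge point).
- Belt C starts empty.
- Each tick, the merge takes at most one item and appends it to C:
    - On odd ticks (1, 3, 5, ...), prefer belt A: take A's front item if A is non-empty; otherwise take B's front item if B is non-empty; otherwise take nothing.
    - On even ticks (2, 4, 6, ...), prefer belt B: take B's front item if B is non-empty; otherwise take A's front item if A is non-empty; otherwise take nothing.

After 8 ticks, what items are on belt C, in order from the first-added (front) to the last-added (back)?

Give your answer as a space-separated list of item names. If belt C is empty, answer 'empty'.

Answer: plank axle reel grate tile lathe keg urn

Derivation:
Tick 1: prefer A, take plank from A; A=[reel,tile,keg,urn,quill] B=[axle,grate,lathe] C=[plank]
Tick 2: prefer B, take axle from B; A=[reel,tile,keg,urn,quill] B=[grate,lathe] C=[plank,axle]
Tick 3: prefer A, take reel from A; A=[tile,keg,urn,quill] B=[grate,lathe] C=[plank,axle,reel]
Tick 4: prefer B, take grate from B; A=[tile,keg,urn,quill] B=[lathe] C=[plank,axle,reel,grate]
Tick 5: prefer A, take tile from A; A=[keg,urn,quill] B=[lathe] C=[plank,axle,reel,grate,tile]
Tick 6: prefer B, take lathe from B; A=[keg,urn,quill] B=[-] C=[plank,axle,reel,grate,tile,lathe]
Tick 7: prefer A, take keg from A; A=[urn,quill] B=[-] C=[plank,axle,reel,grate,tile,lathe,keg]
Tick 8: prefer B, take urn from A; A=[quill] B=[-] C=[plank,axle,reel,grate,tile,lathe,keg,urn]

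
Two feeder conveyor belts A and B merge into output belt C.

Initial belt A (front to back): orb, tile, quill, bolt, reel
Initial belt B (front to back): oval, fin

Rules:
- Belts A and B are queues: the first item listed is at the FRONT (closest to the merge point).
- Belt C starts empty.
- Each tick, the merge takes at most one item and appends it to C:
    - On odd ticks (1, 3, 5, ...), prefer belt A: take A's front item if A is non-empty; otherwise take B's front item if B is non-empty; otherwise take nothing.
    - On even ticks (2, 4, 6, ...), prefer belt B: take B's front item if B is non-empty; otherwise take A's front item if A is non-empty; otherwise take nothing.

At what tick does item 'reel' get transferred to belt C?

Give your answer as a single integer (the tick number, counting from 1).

Tick 1: prefer A, take orb from A; A=[tile,quill,bolt,reel] B=[oval,fin] C=[orb]
Tick 2: prefer B, take oval from B; A=[tile,quill,bolt,reel] B=[fin] C=[orb,oval]
Tick 3: prefer A, take tile from A; A=[quill,bolt,reel] B=[fin] C=[orb,oval,tile]
Tick 4: prefer B, take fin from B; A=[quill,bolt,reel] B=[-] C=[orb,oval,tile,fin]
Tick 5: prefer A, take quill from A; A=[bolt,reel] B=[-] C=[orb,oval,tile,fin,quill]
Tick 6: prefer B, take bolt from A; A=[reel] B=[-] C=[orb,oval,tile,fin,quill,bolt]
Tick 7: prefer A, take reel from A; A=[-] B=[-] C=[orb,oval,tile,fin,quill,bolt,reel]

Answer: 7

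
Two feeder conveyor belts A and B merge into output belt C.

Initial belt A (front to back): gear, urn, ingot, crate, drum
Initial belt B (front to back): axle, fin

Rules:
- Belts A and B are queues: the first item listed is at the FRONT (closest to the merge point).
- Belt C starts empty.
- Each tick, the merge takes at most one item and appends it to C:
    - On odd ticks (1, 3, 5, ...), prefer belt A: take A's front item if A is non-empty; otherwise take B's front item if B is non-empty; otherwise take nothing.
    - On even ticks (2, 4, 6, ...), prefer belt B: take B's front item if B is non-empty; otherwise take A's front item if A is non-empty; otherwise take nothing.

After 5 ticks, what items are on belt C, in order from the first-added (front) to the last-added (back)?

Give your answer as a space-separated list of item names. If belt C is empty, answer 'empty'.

Answer: gear axle urn fin ingot

Derivation:
Tick 1: prefer A, take gear from A; A=[urn,ingot,crate,drum] B=[axle,fin] C=[gear]
Tick 2: prefer B, take axle from B; A=[urn,ingot,crate,drum] B=[fin] C=[gear,axle]
Tick 3: prefer A, take urn from A; A=[ingot,crate,drum] B=[fin] C=[gear,axle,urn]
Tick 4: prefer B, take fin from B; A=[ingot,crate,drum] B=[-] C=[gear,axle,urn,fin]
Tick 5: prefer A, take ingot from A; A=[crate,drum] B=[-] C=[gear,axle,urn,fin,ingot]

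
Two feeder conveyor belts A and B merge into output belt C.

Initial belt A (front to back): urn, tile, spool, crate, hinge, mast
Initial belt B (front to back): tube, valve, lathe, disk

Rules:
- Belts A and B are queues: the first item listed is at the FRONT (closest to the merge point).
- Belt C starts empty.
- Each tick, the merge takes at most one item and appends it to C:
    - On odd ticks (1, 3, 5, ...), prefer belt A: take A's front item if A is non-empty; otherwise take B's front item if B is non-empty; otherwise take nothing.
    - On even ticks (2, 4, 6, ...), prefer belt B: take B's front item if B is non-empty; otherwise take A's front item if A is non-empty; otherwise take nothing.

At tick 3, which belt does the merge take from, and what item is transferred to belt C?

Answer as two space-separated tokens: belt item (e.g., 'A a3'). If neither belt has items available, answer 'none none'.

Answer: A tile

Derivation:
Tick 1: prefer A, take urn from A; A=[tile,spool,crate,hinge,mast] B=[tube,valve,lathe,disk] C=[urn]
Tick 2: prefer B, take tube from B; A=[tile,spool,crate,hinge,mast] B=[valve,lathe,disk] C=[urn,tube]
Tick 3: prefer A, take tile from A; A=[spool,crate,hinge,mast] B=[valve,lathe,disk] C=[urn,tube,tile]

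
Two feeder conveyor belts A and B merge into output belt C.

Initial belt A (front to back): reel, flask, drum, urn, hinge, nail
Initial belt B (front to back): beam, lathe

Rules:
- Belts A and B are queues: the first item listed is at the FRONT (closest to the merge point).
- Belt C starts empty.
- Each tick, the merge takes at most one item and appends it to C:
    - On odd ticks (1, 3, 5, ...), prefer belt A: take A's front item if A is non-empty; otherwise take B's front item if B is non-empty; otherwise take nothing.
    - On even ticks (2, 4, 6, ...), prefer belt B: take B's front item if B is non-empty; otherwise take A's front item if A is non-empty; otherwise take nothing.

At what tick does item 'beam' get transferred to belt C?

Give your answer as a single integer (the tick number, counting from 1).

Answer: 2

Derivation:
Tick 1: prefer A, take reel from A; A=[flask,drum,urn,hinge,nail] B=[beam,lathe] C=[reel]
Tick 2: prefer B, take beam from B; A=[flask,drum,urn,hinge,nail] B=[lathe] C=[reel,beam]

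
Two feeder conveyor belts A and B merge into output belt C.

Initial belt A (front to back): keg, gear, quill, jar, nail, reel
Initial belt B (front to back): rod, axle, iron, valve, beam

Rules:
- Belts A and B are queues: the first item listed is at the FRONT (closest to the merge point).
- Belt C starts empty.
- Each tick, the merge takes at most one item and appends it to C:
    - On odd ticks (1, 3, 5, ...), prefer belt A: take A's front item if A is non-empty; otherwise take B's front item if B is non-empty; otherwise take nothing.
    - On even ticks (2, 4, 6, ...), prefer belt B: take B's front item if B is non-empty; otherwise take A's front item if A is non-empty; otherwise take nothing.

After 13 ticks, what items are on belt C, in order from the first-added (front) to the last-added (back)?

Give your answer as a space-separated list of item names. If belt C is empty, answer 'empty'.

Tick 1: prefer A, take keg from A; A=[gear,quill,jar,nail,reel] B=[rod,axle,iron,valve,beam] C=[keg]
Tick 2: prefer B, take rod from B; A=[gear,quill,jar,nail,reel] B=[axle,iron,valve,beam] C=[keg,rod]
Tick 3: prefer A, take gear from A; A=[quill,jar,nail,reel] B=[axle,iron,valve,beam] C=[keg,rod,gear]
Tick 4: prefer B, take axle from B; A=[quill,jar,nail,reel] B=[iron,valve,beam] C=[keg,rod,gear,axle]
Tick 5: prefer A, take quill from A; A=[jar,nail,reel] B=[iron,valve,beam] C=[keg,rod,gear,axle,quill]
Tick 6: prefer B, take iron from B; A=[jar,nail,reel] B=[valve,beam] C=[keg,rod,gear,axle,quill,iron]
Tick 7: prefer A, take jar from A; A=[nail,reel] B=[valve,beam] C=[keg,rod,gear,axle,quill,iron,jar]
Tick 8: prefer B, take valve from B; A=[nail,reel] B=[beam] C=[keg,rod,gear,axle,quill,iron,jar,valve]
Tick 9: prefer A, take nail from A; A=[reel] B=[beam] C=[keg,rod,gear,axle,quill,iron,jar,valve,nail]
Tick 10: prefer B, take beam from B; A=[reel] B=[-] C=[keg,rod,gear,axle,quill,iron,jar,valve,nail,beam]
Tick 11: prefer A, take reel from A; A=[-] B=[-] C=[keg,rod,gear,axle,quill,iron,jar,valve,nail,beam,reel]
Tick 12: prefer B, both empty, nothing taken; A=[-] B=[-] C=[keg,rod,gear,axle,quill,iron,jar,valve,nail,beam,reel]
Tick 13: prefer A, both empty, nothing taken; A=[-] B=[-] C=[keg,rod,gear,axle,quill,iron,jar,valve,nail,beam,reel]

Answer: keg rod gear axle quill iron jar valve nail beam reel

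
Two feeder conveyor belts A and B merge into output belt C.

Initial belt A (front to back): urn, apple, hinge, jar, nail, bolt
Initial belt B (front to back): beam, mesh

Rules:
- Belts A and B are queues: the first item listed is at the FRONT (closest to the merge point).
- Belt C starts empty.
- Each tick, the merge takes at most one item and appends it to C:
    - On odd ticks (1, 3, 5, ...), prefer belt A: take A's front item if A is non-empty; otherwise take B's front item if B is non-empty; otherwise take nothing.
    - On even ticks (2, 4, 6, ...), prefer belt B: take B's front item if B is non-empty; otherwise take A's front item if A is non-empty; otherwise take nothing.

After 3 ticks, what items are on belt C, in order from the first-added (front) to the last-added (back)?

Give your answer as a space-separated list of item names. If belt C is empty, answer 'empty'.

Tick 1: prefer A, take urn from A; A=[apple,hinge,jar,nail,bolt] B=[beam,mesh] C=[urn]
Tick 2: prefer B, take beam from B; A=[apple,hinge,jar,nail,bolt] B=[mesh] C=[urn,beam]
Tick 3: prefer A, take apple from A; A=[hinge,jar,nail,bolt] B=[mesh] C=[urn,beam,apple]

Answer: urn beam apple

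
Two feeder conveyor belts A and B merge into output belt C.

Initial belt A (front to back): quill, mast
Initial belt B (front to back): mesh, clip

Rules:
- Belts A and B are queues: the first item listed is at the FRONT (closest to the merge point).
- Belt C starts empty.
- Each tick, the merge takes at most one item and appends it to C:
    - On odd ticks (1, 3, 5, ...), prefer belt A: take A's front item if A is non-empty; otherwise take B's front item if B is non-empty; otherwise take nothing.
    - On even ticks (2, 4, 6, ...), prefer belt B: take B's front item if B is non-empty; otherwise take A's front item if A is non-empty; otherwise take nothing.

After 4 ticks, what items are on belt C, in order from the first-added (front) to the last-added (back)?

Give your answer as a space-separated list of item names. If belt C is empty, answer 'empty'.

Tick 1: prefer A, take quill from A; A=[mast] B=[mesh,clip] C=[quill]
Tick 2: prefer B, take mesh from B; A=[mast] B=[clip] C=[quill,mesh]
Tick 3: prefer A, take mast from A; A=[-] B=[clip] C=[quill,mesh,mast]
Tick 4: prefer B, take clip from B; A=[-] B=[-] C=[quill,mesh,mast,clip]

Answer: quill mesh mast clip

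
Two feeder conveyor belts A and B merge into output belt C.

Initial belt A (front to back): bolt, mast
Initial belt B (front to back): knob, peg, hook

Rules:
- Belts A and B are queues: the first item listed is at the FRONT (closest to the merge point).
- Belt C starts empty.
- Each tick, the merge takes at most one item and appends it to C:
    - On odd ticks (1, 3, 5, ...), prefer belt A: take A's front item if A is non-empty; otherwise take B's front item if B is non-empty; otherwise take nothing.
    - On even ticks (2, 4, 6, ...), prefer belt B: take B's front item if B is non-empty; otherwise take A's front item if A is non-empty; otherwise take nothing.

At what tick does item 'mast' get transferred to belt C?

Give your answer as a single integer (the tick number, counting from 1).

Tick 1: prefer A, take bolt from A; A=[mast] B=[knob,peg,hook] C=[bolt]
Tick 2: prefer B, take knob from B; A=[mast] B=[peg,hook] C=[bolt,knob]
Tick 3: prefer A, take mast from A; A=[-] B=[peg,hook] C=[bolt,knob,mast]

Answer: 3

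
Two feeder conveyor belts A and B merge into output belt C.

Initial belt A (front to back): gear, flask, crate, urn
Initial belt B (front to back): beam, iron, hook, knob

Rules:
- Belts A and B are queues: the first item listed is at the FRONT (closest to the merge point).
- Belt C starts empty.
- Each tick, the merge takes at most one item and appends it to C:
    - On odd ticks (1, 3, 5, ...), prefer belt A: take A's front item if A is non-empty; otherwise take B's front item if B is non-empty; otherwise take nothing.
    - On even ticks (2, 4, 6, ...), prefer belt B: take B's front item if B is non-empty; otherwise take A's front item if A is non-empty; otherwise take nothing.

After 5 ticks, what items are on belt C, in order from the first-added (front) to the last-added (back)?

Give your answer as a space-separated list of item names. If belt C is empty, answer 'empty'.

Answer: gear beam flask iron crate

Derivation:
Tick 1: prefer A, take gear from A; A=[flask,crate,urn] B=[beam,iron,hook,knob] C=[gear]
Tick 2: prefer B, take beam from B; A=[flask,crate,urn] B=[iron,hook,knob] C=[gear,beam]
Tick 3: prefer A, take flask from A; A=[crate,urn] B=[iron,hook,knob] C=[gear,beam,flask]
Tick 4: prefer B, take iron from B; A=[crate,urn] B=[hook,knob] C=[gear,beam,flask,iron]
Tick 5: prefer A, take crate from A; A=[urn] B=[hook,knob] C=[gear,beam,flask,iron,crate]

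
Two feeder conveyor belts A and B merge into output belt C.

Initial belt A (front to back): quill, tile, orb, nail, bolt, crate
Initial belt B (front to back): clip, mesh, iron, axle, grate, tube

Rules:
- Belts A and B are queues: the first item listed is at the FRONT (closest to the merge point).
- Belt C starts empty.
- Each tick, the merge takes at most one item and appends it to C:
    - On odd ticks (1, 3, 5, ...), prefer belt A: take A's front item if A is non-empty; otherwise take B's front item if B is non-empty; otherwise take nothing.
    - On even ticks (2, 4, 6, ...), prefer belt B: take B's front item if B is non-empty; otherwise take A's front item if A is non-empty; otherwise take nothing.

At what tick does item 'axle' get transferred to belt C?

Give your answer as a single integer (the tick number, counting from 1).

Answer: 8

Derivation:
Tick 1: prefer A, take quill from A; A=[tile,orb,nail,bolt,crate] B=[clip,mesh,iron,axle,grate,tube] C=[quill]
Tick 2: prefer B, take clip from B; A=[tile,orb,nail,bolt,crate] B=[mesh,iron,axle,grate,tube] C=[quill,clip]
Tick 3: prefer A, take tile from A; A=[orb,nail,bolt,crate] B=[mesh,iron,axle,grate,tube] C=[quill,clip,tile]
Tick 4: prefer B, take mesh from B; A=[orb,nail,bolt,crate] B=[iron,axle,grate,tube] C=[quill,clip,tile,mesh]
Tick 5: prefer A, take orb from A; A=[nail,bolt,crate] B=[iron,axle,grate,tube] C=[quill,clip,tile,mesh,orb]
Tick 6: prefer B, take iron from B; A=[nail,bolt,crate] B=[axle,grate,tube] C=[quill,clip,tile,mesh,orb,iron]
Tick 7: prefer A, take nail from A; A=[bolt,crate] B=[axle,grate,tube] C=[quill,clip,tile,mesh,orb,iron,nail]
Tick 8: prefer B, take axle from B; A=[bolt,crate] B=[grate,tube] C=[quill,clip,tile,mesh,orb,iron,nail,axle]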